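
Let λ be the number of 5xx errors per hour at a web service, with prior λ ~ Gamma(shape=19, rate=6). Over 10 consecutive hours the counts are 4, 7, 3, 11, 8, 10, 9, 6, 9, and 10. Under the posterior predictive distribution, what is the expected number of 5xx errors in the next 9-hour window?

Total count: 4 + 7 + 3 + 11 + 8 + 10 + 9 + 6 + 9 + 10 = 77.
Total exposure: 10 hours.
Posterior: α' = 19 + 77 = 96, β' = 6 + 10 = 16.
Predictive mean over a 9-hour window = T·E[λ|data] = 9·96/16 = 54.

54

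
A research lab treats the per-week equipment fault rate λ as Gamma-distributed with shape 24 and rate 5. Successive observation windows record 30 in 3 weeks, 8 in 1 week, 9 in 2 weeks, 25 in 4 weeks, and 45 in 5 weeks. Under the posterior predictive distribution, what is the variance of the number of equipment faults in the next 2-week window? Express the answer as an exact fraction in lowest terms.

Total count: 30 + 8 + 9 + 25 + 45 = 117.
Total exposure: 3 + 1 + 2 + 4 + 5 = 15 weeks.
The Gamma prior is conjugate for the Poisson rate, so λ | data ~ Gamma(24+117, 5+15) = Gamma(141, 20).
The posterior predictive for a window of length T is Negative Binomial with variance T·α'·(β'+T)/β'² = 2·141·22/400 = 1551/100.

1551/100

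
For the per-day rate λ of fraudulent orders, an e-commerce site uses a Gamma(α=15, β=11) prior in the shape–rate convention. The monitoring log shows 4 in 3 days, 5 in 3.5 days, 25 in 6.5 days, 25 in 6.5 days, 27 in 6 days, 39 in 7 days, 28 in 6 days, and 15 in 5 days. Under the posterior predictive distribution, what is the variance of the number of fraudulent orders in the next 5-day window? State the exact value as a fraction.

Total count: 4 + 5 + 25 + 25 + 27 + 39 + 28 + 15 = 168.
Total exposure: 3 + 3.5 + 6.5 + 6.5 + 6 + 7 + 6 + 5 = 43.5 days.
By Gamma–Poisson conjugacy, the posterior is Gamma(α + Σx, β + Σt) = Gamma(15 + 168, 11 + 43.5) = Gamma(183, 109/2).
The posterior predictive for a window of length T is Negative Binomial with variance T·α'·(β'+T)/β'² = 5·183·(119/2)/(11881/4) = 217770/11881.

217770/11881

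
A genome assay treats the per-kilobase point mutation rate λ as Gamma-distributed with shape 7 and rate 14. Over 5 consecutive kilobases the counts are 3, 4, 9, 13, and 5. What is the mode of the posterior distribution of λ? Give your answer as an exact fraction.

40/19

Total count: 3 + 4 + 9 + 13 + 5 = 34.
Total exposure: 5 kilobases.
Posterior: α' = 7 + 34 = 41, β' = 14 + 5 = 19.
Posterior mode = (α'−1)/β' = 40/19.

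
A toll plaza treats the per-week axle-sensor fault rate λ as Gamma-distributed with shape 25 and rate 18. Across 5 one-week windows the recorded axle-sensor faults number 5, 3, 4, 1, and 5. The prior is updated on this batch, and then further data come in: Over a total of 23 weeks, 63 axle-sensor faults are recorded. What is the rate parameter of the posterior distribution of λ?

46

Total count: 5 + 3 + 4 + 1 + 5 = 18.
Total exposure: 5 weeks.
After the first batch: Gamma(25 + 18, 18 + 5) = Gamma(43, 23).
Total count 63 over total exposure 23 weeks.
After the second batch: Gamma(43 + 63, 23 + 23) = Gamma(106, 46).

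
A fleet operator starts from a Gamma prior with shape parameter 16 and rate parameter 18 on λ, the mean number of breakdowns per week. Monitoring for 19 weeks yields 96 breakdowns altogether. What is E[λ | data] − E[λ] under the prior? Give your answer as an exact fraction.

712/333

Total count 96 over total exposure 19 weeks.
The Gamma prior is conjugate for the Poisson rate, so λ | data ~ Gamma(16+96, 18+19) = Gamma(112, 37).
Posterior mean = 112/37 = 112/37; prior mean = 16/18 = 8/9. Difference = 112/37 − 8/9 = 712/333.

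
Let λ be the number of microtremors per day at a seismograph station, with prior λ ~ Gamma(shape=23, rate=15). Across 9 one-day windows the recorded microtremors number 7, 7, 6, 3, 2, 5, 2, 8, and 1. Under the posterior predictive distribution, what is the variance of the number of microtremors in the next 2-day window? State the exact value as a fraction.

52/9

Total count: 7 + 7 + 6 + 3 + 2 + 5 + 2 + 8 + 1 = 41.
Total exposure: 9 days.
By Gamma–Poisson conjugacy, the posterior is Gamma(α + Σx, β + Σt) = Gamma(23 + 41, 15 + 9) = Gamma(64, 24).
The posterior predictive for a window of length T is Negative Binomial with variance T·α'·(β'+T)/β'² = 2·64·26/576 = 52/9.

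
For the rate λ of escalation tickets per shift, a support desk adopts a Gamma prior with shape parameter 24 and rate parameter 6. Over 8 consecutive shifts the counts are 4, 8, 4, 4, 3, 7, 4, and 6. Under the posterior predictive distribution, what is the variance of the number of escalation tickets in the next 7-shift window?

Total count: 4 + 8 + 4 + 4 + 3 + 7 + 4 + 6 = 40.
Total exposure: 8 shifts.
Gamma(α, β) with Poisson data over total exposure Σt gives posterior Gamma(α+Σx, β+Σt) = Gamma(64, 14).
The posterior predictive for a window of length T is Negative Binomial with variance T·α'·(β'+T)/β'² = 7·64·21/196 = 48.

48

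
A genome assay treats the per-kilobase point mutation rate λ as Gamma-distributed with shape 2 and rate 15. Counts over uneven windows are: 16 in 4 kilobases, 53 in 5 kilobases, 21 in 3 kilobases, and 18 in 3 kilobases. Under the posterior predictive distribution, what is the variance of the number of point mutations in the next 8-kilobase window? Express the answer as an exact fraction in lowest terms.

Total count: 16 + 53 + 21 + 18 = 108.
Total exposure: 4 + 5 + 3 + 3 = 15 kilobases.
Conjugate update: add total count to the shape and total exposure to the rate, giving Gamma(110, 30).
The posterior predictive for a window of length T is Negative Binomial with variance T·α'·(β'+T)/β'² = 8·110·38/900 = 1672/45.

1672/45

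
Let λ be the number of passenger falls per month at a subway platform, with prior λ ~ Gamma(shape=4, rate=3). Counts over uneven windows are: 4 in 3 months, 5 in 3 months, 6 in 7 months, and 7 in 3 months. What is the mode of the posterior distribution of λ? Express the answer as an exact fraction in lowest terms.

Total count: 4 + 5 + 6 + 7 = 22.
Total exposure: 3 + 3 + 7 + 3 = 16 months.
Conjugate update: add total count to the shape and total exposure to the rate, giving Gamma(26, 19).
Posterior mode = (α'−1)/β' = 25/19.

25/19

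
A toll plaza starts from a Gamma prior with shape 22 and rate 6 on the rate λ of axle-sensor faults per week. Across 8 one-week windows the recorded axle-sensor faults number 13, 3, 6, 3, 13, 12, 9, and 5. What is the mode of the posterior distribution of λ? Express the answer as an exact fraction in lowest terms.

Total count: 13 + 3 + 6 + 3 + 13 + 12 + 9 + 5 = 64.
Total exposure: 8 weeks.
Conjugate update: add total count to the shape and total exposure to the rate, giving Gamma(86, 14).
Posterior mode = (α'−1)/β' = 85/14.

85/14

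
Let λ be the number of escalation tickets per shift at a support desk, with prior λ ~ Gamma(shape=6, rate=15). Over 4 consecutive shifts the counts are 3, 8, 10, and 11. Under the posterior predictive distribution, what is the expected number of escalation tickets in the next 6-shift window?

Total count: 3 + 8 + 10 + 11 = 32.
Total exposure: 4 shifts.
Conjugate update: add total count to the shape and total exposure to the rate, giving Gamma(38, 19).
Predictive mean over a 6-shift window = T·E[λ|data] = 6·38/19 = 12.

12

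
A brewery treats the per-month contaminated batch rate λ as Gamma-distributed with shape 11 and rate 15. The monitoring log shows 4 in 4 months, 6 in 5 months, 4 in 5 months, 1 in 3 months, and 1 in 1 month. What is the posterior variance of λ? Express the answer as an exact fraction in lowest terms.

3/121

Total count: 4 + 6 + 4 + 1 + 1 = 16.
Total exposure: 4 + 5 + 5 + 3 + 1 = 18 months.
By Gamma–Poisson conjugacy, the posterior is Gamma(α + Σx, β + Σt) = Gamma(11 + 16, 15 + 18) = Gamma(27, 33).
Posterior variance = α'/β'² = 27/1089 = 3/121.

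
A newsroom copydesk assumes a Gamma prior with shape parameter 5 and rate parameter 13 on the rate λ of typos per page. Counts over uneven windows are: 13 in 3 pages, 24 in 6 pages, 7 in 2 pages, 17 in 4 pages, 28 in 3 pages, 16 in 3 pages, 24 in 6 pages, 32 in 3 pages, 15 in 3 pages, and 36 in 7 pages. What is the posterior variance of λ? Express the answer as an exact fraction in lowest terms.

Total count: 13 + 24 + 7 + 17 + 28 + 16 + 24 + 32 + 15 + 36 = 212.
Total exposure: 3 + 6 + 2 + 4 + 3 + 3 + 6 + 3 + 3 + 7 = 40 pages.
Gamma(α, β) with Poisson data over total exposure Σt gives posterior Gamma(α+Σx, β+Σt) = Gamma(217, 53).
Posterior variance = α'/β'² = 217/2809.

217/2809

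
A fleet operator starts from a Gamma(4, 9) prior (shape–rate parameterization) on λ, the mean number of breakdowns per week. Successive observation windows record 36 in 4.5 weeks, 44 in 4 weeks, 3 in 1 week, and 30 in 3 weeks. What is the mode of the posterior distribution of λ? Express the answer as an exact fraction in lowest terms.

232/43

Total count: 36 + 44 + 3 + 30 = 113.
Total exposure: 4.5 + 4 + 1 + 3 = 12.5 weeks.
Gamma(α, β) with Poisson data over total exposure Σt gives posterior Gamma(α+Σx, β+Σt) = Gamma(117, 43/2).
Posterior mode = (α'−1)/β' = 116/(43/2) = 232/43.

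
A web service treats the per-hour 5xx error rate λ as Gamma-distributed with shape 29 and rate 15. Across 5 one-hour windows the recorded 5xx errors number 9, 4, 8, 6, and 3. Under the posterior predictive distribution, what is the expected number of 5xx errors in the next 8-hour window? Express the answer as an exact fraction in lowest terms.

118/5

Total count: 9 + 4 + 8 + 6 + 3 = 30.
Total exposure: 5 hours.
Posterior: α' = 29 + 30 = 59, β' = 15 + 5 = 20.
Predictive mean over an 8-hour window = T·E[λ|data] = 8·59/20 = 118/5.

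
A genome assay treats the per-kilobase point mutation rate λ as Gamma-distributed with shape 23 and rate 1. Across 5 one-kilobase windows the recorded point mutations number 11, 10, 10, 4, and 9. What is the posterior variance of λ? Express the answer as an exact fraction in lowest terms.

67/36

Total count: 11 + 10 + 10 + 4 + 9 = 44.
Total exposure: 5 kilobases.
The Gamma prior is conjugate for the Poisson rate, so λ | data ~ Gamma(23+44, 1+5) = Gamma(67, 6).
Posterior variance = α'/β'² = 67/36.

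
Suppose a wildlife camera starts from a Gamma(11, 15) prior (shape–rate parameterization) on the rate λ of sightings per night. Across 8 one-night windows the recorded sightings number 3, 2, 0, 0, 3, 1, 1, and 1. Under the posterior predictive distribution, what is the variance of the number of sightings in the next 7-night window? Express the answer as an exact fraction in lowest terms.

Total count: 3 + 2 + 0 + 0 + 3 + 1 + 1 + 1 = 11.
Total exposure: 8 nights.
The Gamma prior is conjugate for the Poisson rate, so λ | data ~ Gamma(11+11, 15+8) = Gamma(22, 23).
The posterior predictive for a window of length T is Negative Binomial with variance T·α'·(β'+T)/β'² = 7·22·30/529 = 4620/529.

4620/529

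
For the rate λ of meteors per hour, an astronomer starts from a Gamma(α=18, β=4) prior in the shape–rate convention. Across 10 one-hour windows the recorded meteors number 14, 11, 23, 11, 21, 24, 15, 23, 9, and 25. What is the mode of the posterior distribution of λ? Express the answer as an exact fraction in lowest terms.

193/14

Total count: 14 + 11 + 23 + 11 + 21 + 24 + 15 + 23 + 9 + 25 = 176.
Total exposure: 10 hours.
Conjugate update: add total count to the shape and total exposure to the rate, giving Gamma(194, 14).
Posterior mode = (α'−1)/β' = 193/14.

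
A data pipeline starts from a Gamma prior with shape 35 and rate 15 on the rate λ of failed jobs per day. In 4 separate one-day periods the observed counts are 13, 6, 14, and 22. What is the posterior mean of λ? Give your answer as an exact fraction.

Total count: 13 + 6 + 14 + 22 = 55.
Total exposure: 4 days.
Posterior: α' = 35 + 55 = 90, β' = 15 + 4 = 19.
Posterior mean = α'/β' = 90/19.

90/19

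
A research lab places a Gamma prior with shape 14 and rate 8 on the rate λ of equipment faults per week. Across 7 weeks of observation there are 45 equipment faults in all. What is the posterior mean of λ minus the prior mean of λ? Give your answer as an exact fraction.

Total count 45 over total exposure 7 weeks.
The Gamma prior is conjugate for the Poisson rate, so λ | data ~ Gamma(14+45, 8+7) = Gamma(59, 15).
Posterior mean = 59/15 = 59/15; prior mean = 14/8 = 7/4. Difference = 59/15 − 7/4 = 131/60.

131/60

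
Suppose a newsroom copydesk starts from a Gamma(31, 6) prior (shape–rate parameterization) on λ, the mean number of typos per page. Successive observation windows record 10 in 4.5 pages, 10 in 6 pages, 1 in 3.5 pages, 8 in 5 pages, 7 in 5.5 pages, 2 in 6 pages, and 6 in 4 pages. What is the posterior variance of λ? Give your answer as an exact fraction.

Total count: 10 + 10 + 1 + 8 + 7 + 2 + 6 = 44.
Total exposure: 4.5 + 6 + 3.5 + 5 + 5.5 + 6 + 4 = 34.5 pages.
Conjugate update: add total count to the shape and total exposure to the rate, giving Gamma(75, 81/2).
Posterior variance = α'/β'² = 75/(6561/4) = 100/2187.

100/2187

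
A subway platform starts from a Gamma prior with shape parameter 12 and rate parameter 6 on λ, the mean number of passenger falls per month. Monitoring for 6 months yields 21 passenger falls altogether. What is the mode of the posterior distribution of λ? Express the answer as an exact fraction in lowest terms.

8/3

Total count 21 over total exposure 6 months.
Posterior: α' = 12 + 21 = 33, β' = 6 + 6 = 12.
Posterior mode = (α'−1)/β' = 32/12 = 8/3.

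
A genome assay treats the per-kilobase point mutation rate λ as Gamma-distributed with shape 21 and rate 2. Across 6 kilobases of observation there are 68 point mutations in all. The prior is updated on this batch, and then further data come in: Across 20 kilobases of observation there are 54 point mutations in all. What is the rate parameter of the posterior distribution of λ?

Total count 68 over total exposure 6 kilobases.
After the first batch: Gamma(21 + 68, 2 + 6) = Gamma(89, 8).
Total count 54 over total exposure 20 kilobases.
After the second batch: Gamma(89 + 54, 8 + 20) = Gamma(143, 28).

28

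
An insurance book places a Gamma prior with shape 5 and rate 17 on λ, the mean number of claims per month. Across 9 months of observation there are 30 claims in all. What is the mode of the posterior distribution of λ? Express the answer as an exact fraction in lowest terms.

Total count 30 over total exposure 9 months.
Conjugate update: add total count to the shape and total exposure to the rate, giving Gamma(35, 26).
Posterior mode = (α'−1)/β' = 34/26 = 17/13.

17/13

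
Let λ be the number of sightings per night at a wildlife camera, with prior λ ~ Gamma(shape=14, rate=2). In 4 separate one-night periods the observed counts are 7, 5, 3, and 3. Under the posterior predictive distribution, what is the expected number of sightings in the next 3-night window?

Total count: 7 + 5 + 3 + 3 = 18.
Total exposure: 4 nights.
By Gamma–Poisson conjugacy, the posterior is Gamma(α + Σx, β + Σt) = Gamma(14 + 18, 2 + 4) = Gamma(32, 6).
Predictive mean over a 3-night window = T·E[λ|data] = 3·32/6 = 16.

16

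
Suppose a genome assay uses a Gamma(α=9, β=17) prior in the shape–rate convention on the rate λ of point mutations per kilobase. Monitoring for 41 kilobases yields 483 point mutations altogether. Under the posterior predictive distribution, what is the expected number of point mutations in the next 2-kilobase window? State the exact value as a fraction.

492/29

Total count 483 over total exposure 41 kilobases.
Posterior: α' = 9 + 483 = 492, β' = 17 + 41 = 58.
Predictive mean over a 2-kilobase window = T·E[λ|data] = 2·492/58 = 492/29.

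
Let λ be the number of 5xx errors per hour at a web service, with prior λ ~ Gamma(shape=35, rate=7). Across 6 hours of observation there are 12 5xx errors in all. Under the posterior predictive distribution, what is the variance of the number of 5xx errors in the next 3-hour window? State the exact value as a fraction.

2256/169

Total count 12 over total exposure 6 hours.
Posterior: α' = 35 + 12 = 47, β' = 7 + 6 = 13.
The posterior predictive for a window of length T is Negative Binomial with variance T·α'·(β'+T)/β'² = 3·47·16/169 = 2256/169.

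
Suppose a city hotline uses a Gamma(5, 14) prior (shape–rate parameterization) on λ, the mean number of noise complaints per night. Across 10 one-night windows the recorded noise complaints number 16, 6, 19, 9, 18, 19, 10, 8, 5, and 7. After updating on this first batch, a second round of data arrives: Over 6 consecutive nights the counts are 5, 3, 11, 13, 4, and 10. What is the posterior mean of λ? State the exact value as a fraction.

28/5

Total count: 16 + 6 + 19 + 9 + 18 + 19 + 10 + 8 + 5 + 7 = 117.
Total exposure: 10 nights.
After the first batch: Gamma(5 + 117, 14 + 10) = Gamma(122, 24).
Total count: 5 + 3 + 11 + 13 + 4 + 10 = 46.
Total exposure: 6 nights.
After the second batch: Gamma(122 + 46, 24 + 6) = Gamma(168, 30).
Posterior mean = α'/β' = 168/30 = 28/5.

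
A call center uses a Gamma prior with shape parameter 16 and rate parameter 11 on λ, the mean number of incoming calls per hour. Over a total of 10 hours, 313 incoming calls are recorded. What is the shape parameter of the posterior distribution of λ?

Total count 313 over total exposure 10 hours.
By Gamma–Poisson conjugacy, the posterior is Gamma(α + Σx, β + Σt) = Gamma(16 + 313, 11 + 10) = Gamma(329, 21).

329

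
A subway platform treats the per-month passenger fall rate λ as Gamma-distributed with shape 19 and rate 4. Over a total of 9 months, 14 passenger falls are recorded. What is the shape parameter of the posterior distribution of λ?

33

Total count 14 over total exposure 9 months.
By Gamma–Poisson conjugacy, the posterior is Gamma(α + Σx, β + Σt) = Gamma(19 + 14, 4 + 9) = Gamma(33, 13).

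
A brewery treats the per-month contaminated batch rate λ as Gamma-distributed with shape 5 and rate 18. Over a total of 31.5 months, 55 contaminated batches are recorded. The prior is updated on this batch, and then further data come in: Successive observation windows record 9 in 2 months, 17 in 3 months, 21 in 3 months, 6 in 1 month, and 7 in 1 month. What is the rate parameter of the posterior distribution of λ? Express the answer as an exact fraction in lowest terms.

Total count 55 over total exposure 31.5 months.
After the first batch: Gamma(5 + 55, 18 + 31.5) = Gamma(60, 99/2).
Total count: 9 + 17 + 21 + 6 + 7 = 60.
Total exposure: 2 + 3 + 3 + 1 + 1 = 10 months.
After the second batch: Gamma(60 + 60, 99/2 + 10) = Gamma(120, 119/2).

119/2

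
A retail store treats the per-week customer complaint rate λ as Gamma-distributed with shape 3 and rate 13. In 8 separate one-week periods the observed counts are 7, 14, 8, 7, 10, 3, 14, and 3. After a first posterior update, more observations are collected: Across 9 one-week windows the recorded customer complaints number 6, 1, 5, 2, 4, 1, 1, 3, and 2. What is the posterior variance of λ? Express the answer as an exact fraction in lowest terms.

Total count: 7 + 14 + 8 + 7 + 10 + 3 + 14 + 3 = 66.
Total exposure: 8 weeks.
After the first batch: Gamma(3 + 66, 13 + 8) = Gamma(69, 21).
Total count: 6 + 1 + 5 + 2 + 4 + 1 + 1 + 3 + 2 = 25.
Total exposure: 9 weeks.
After the second batch: Gamma(69 + 25, 21 + 9) = Gamma(94, 30).
Posterior variance = α'/β'² = 94/900 = 47/450.

47/450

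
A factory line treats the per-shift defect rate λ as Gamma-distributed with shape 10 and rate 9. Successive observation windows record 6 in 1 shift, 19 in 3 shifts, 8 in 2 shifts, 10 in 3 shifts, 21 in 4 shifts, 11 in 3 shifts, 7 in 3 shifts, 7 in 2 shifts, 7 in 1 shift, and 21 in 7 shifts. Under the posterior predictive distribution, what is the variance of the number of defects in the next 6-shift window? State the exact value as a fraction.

8382/361

Total count: 6 + 19 + 8 + 10 + 21 + 11 + 7 + 7 + 7 + 21 = 117.
Total exposure: 1 + 3 + 2 + 3 + 4 + 3 + 3 + 2 + 1 + 7 = 29 shifts.
By Gamma–Poisson conjugacy, the posterior is Gamma(α + Σx, β + Σt) = Gamma(10 + 117, 9 + 29) = Gamma(127, 38).
The posterior predictive for a window of length T is Negative Binomial with variance T·α'·(β'+T)/β'² = 6·127·44/1444 = 8382/361.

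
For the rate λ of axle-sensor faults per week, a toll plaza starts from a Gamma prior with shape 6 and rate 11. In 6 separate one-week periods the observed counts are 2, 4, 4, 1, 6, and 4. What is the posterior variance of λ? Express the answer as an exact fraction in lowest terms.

27/289

Total count: 2 + 4 + 4 + 1 + 6 + 4 = 21.
Total exposure: 6 weeks.
The Gamma prior is conjugate for the Poisson rate, so λ | data ~ Gamma(6+21, 11+6) = Gamma(27, 17).
Posterior variance = α'/β'² = 27/289.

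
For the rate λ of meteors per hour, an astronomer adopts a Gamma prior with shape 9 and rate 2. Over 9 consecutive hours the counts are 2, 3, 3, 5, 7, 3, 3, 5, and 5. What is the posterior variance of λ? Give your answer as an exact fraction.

45/121

Total count: 2 + 3 + 3 + 5 + 7 + 3 + 3 + 5 + 5 = 36.
Total exposure: 9 hours.
Gamma(α, β) with Poisson data over total exposure Σt gives posterior Gamma(α+Σx, β+Σt) = Gamma(45, 11).
Posterior variance = α'/β'² = 45/121.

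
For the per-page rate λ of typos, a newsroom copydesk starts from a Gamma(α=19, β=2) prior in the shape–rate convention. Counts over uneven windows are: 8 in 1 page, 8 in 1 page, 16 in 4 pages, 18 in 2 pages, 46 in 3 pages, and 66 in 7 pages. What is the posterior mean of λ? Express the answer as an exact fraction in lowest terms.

181/20

Total count: 8 + 8 + 16 + 18 + 46 + 66 = 162.
Total exposure: 1 + 1 + 4 + 2 + 3 + 7 = 18 pages.
Conjugate update: add total count to the shape and total exposure to the rate, giving Gamma(181, 20).
Posterior mean = α'/β' = 181/20.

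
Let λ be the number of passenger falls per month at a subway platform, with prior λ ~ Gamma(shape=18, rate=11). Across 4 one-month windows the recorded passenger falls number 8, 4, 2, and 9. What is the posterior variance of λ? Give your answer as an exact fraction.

41/225

Total count: 8 + 4 + 2 + 9 = 23.
Total exposure: 4 months.
Gamma(α, β) with Poisson data over total exposure Σt gives posterior Gamma(α+Σx, β+Σt) = Gamma(41, 15).
Posterior variance = α'/β'² = 41/225.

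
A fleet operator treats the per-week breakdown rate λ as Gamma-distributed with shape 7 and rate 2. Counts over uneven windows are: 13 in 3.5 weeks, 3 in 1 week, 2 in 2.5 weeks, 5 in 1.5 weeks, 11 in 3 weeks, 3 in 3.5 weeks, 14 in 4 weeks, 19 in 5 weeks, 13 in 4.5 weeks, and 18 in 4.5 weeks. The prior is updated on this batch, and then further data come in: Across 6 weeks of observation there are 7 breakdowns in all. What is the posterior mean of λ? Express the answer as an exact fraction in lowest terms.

Total count: 13 + 3 + 2 + 5 + 11 + 3 + 14 + 19 + 13 + 18 = 101.
Total exposure: 3.5 + 1 + 2.5 + 1.5 + 3 + 3.5 + 4 + 5 + 4.5 + 4.5 = 33 weeks.
After the first batch: Gamma(7 + 101, 2 + 33) = Gamma(108, 35).
Total count 7 over total exposure 6 weeks.
After the second batch: Gamma(108 + 7, 35 + 6) = Gamma(115, 41).
Posterior mean = α'/β' = 115/41.

115/41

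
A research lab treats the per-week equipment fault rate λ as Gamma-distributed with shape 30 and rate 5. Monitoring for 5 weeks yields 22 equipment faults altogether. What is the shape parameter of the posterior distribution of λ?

Total count 22 over total exposure 5 weeks.
The Gamma prior is conjugate for the Poisson rate, so λ | data ~ Gamma(30+22, 5+5) = Gamma(52, 10).

52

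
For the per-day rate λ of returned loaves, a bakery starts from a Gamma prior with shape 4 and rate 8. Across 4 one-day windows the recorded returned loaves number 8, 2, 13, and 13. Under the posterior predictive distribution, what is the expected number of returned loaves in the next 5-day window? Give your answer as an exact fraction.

Total count: 8 + 2 + 13 + 13 = 36.
Total exposure: 4 days.
Conjugate update: add total count to the shape and total exposure to the rate, giving Gamma(40, 12).
Predictive mean over a 5-day window = T·E[λ|data] = 5·40/12 = 50/3.

50/3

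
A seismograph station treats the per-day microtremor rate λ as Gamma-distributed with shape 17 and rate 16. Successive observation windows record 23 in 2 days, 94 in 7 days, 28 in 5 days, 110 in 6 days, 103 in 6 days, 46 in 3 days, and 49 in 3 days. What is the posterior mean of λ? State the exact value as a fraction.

235/24

Total count: 23 + 94 + 28 + 110 + 103 + 46 + 49 = 453.
Total exposure: 2 + 7 + 5 + 6 + 6 + 3 + 3 = 32 days.
By Gamma–Poisson conjugacy, the posterior is Gamma(α + Σx, β + Σt) = Gamma(17 + 453, 16 + 32) = Gamma(470, 48).
Posterior mean = α'/β' = 470/48 = 235/24.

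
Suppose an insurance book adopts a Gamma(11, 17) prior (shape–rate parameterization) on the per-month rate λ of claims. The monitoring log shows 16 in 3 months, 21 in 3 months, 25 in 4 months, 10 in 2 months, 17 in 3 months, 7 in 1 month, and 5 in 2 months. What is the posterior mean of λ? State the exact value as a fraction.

Total count: 16 + 21 + 25 + 10 + 17 + 7 + 5 = 101.
Total exposure: 3 + 3 + 4 + 2 + 3 + 1 + 2 = 18 months.
The Gamma prior is conjugate for the Poisson rate, so λ | data ~ Gamma(11+101, 17+18) = Gamma(112, 35).
Posterior mean = α'/β' = 112/35 = 16/5.

16/5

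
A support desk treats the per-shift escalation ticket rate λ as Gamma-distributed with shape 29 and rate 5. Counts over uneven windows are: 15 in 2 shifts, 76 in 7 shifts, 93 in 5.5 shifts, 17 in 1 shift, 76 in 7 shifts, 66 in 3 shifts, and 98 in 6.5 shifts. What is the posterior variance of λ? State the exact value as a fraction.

470/1369

Total count: 15 + 76 + 93 + 17 + 76 + 66 + 98 = 441.
Total exposure: 2 + 7 + 5.5 + 1 + 7 + 3 + 6.5 = 32 shifts.
By Gamma–Poisson conjugacy, the posterior is Gamma(α + Σx, β + Σt) = Gamma(29 + 441, 5 + 32) = Gamma(470, 37).
Posterior variance = α'/β'² = 470/1369.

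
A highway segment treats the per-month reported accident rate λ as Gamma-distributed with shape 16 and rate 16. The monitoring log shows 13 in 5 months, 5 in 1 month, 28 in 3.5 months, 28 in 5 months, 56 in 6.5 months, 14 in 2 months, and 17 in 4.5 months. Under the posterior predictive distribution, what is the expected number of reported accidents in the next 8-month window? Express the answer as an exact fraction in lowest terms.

Total count: 13 + 5 + 28 + 28 + 56 + 14 + 17 = 161.
Total exposure: 5 + 1 + 3.5 + 5 + 6.5 + 2 + 4.5 = 27.5 months.
The Gamma prior is conjugate for the Poisson rate, so λ | data ~ Gamma(16+161, 16+27.5) = Gamma(177, 87/2).
Predictive mean over an 8-month window = T·E[λ|data] = 8·177/(87/2) = 944/29.

944/29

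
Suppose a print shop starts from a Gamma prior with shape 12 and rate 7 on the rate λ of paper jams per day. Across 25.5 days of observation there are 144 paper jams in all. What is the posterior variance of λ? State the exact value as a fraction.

Total count 144 over total exposure 25.5 days.
Gamma(α, β) with Poisson data over total exposure Σt gives posterior Gamma(α+Σx, β+Σt) = Gamma(156, 65/2).
Posterior variance = α'/β'² = 156/(4225/4) = 48/325.

48/325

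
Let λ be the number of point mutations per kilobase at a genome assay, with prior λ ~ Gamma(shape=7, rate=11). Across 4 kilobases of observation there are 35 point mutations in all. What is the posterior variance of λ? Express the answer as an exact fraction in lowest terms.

Total count 35 over total exposure 4 kilobases.
Gamma(α, β) with Poisson data over total exposure Σt gives posterior Gamma(α+Σx, β+Σt) = Gamma(42, 15).
Posterior variance = α'/β'² = 42/225 = 14/75.

14/75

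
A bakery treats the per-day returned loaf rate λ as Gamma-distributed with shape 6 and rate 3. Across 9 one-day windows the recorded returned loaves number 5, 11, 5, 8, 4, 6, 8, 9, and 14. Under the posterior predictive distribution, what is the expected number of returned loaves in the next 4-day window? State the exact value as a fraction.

Total count: 5 + 11 + 5 + 8 + 4 + 6 + 8 + 9 + 14 = 70.
Total exposure: 9 days.
By Gamma–Poisson conjugacy, the posterior is Gamma(α + Σx, β + Σt) = Gamma(6 + 70, 3 + 9) = Gamma(76, 12).
Predictive mean over a 4-day window = T·E[λ|data] = 4·76/12 = 76/3.

76/3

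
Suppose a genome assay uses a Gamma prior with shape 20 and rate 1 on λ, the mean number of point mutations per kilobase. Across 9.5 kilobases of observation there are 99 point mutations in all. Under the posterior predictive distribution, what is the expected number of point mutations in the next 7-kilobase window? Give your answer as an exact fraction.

238/3

Total count 99 over total exposure 9.5 kilobases.
Gamma(α, β) with Poisson data over total exposure Σt gives posterior Gamma(α+Σx, β+Σt) = Gamma(119, 21/2).
Predictive mean over a 7-kilobase window = T·E[λ|data] = 7·119/(21/2) = 238/3.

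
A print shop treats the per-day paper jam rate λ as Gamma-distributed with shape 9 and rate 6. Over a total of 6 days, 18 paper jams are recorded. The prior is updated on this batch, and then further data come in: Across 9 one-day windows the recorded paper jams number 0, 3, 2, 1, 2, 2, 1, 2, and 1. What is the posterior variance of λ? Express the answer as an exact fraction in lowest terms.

41/441

Total count 18 over total exposure 6 days.
After the first batch: Gamma(9 + 18, 6 + 6) = Gamma(27, 12).
Total count: 0 + 3 + 2 + 1 + 2 + 2 + 1 + 2 + 1 = 14.
Total exposure: 9 days.
After the second batch: Gamma(27 + 14, 12 + 9) = Gamma(41, 21).
Posterior variance = α'/β'² = 41/441.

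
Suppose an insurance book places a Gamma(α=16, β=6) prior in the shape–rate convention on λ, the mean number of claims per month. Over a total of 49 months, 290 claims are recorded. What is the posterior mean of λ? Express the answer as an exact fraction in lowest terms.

306/55

Total count 290 over total exposure 49 months.
Gamma(α, β) with Poisson data over total exposure Σt gives posterior Gamma(α+Σx, β+Σt) = Gamma(306, 55).
Posterior mean = α'/β' = 306/55.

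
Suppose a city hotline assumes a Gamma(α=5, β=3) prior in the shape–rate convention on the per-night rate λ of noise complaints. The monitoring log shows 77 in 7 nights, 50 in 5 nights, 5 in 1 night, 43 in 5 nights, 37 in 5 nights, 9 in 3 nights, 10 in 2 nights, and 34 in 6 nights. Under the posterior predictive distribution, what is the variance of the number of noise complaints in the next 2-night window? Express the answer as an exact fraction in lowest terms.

21060/1369

Total count: 77 + 50 + 5 + 43 + 37 + 9 + 10 + 34 = 265.
Total exposure: 7 + 5 + 1 + 5 + 5 + 3 + 2 + 6 = 34 nights.
The Gamma prior is conjugate for the Poisson rate, so λ | data ~ Gamma(5+265, 3+34) = Gamma(270, 37).
The posterior predictive for a window of length T is Negative Binomial with variance T·α'·(β'+T)/β'² = 2·270·39/1369 = 21060/1369.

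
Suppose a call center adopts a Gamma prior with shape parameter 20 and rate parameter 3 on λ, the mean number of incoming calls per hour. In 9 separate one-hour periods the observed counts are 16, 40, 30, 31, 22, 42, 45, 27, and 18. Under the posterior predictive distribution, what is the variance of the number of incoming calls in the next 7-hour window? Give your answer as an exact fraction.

12901/48

Total count: 16 + 40 + 30 + 31 + 22 + 42 + 45 + 27 + 18 = 271.
Total exposure: 9 hours.
Posterior: α' = 20 + 271 = 291, β' = 3 + 9 = 12.
The posterior predictive for a window of length T is Negative Binomial with variance T·α'·(β'+T)/β'² = 7·291·19/144 = 12901/48.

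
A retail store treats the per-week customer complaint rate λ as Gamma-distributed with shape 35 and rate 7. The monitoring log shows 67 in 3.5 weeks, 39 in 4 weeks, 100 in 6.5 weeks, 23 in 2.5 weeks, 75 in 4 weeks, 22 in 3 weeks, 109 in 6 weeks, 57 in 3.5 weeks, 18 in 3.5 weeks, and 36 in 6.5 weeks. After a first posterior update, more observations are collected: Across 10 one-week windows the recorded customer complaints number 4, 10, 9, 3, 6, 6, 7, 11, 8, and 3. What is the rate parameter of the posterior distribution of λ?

60

Total count: 67 + 39 + 100 + 23 + 75 + 22 + 109 + 57 + 18 + 36 = 546.
Total exposure: 3.5 + 4 + 6.5 + 2.5 + 4 + 3 + 6 + 3.5 + 3.5 + 6.5 = 43 weeks.
After the first batch: Gamma(35 + 546, 7 + 43) = Gamma(581, 50).
Total count: 4 + 10 + 9 + 3 + 6 + 6 + 7 + 11 + 8 + 3 = 67.
Total exposure: 10 weeks.
After the second batch: Gamma(581 + 67, 50 + 10) = Gamma(648, 60).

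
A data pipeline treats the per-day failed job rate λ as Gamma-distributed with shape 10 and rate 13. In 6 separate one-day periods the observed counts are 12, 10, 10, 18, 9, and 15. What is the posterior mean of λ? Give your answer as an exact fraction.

Total count: 12 + 10 + 10 + 18 + 9 + 15 = 74.
Total exposure: 6 days.
The Gamma prior is conjugate for the Poisson rate, so λ | data ~ Gamma(10+74, 13+6) = Gamma(84, 19).
Posterior mean = α'/β' = 84/19.

84/19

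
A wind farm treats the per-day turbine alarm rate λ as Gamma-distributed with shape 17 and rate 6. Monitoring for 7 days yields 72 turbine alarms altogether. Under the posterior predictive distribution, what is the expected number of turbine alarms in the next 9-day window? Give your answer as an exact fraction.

Total count 72 over total exposure 7 days.
The Gamma prior is conjugate for the Poisson rate, so λ | data ~ Gamma(17+72, 6+7) = Gamma(89, 13).
Predictive mean over a 9-day window = T·E[λ|data] = 9·89/13 = 801/13.

801/13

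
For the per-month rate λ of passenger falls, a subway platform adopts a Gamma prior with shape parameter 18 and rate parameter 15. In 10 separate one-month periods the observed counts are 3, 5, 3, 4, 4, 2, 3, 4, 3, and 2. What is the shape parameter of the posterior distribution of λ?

51

Total count: 3 + 5 + 3 + 4 + 4 + 2 + 3 + 4 + 3 + 2 = 33.
Total exposure: 10 months.
Posterior: α' = 18 + 33 = 51, β' = 15 + 10 = 25.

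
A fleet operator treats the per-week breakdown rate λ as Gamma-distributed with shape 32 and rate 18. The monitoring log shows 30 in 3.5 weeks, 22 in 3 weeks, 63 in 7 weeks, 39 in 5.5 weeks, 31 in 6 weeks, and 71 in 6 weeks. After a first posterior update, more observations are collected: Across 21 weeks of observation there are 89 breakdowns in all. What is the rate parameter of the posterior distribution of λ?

70

Total count: 30 + 22 + 63 + 39 + 31 + 71 = 256.
Total exposure: 3.5 + 3 + 7 + 5.5 + 6 + 6 = 31 weeks.
After the first batch: Gamma(32 + 256, 18 + 31) = Gamma(288, 49).
Total count 89 over total exposure 21 weeks.
After the second batch: Gamma(288 + 89, 49 + 21) = Gamma(377, 70).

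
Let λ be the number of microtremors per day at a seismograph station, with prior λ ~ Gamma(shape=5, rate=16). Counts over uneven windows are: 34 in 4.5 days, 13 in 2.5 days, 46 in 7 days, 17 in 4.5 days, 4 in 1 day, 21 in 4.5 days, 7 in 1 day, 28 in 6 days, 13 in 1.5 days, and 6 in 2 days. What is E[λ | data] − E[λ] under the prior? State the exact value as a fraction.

5703/1616

Total count: 34 + 13 + 46 + 17 + 4 + 21 + 7 + 28 + 13 + 6 = 189.
Total exposure: 4.5 + 2.5 + 7 + 4.5 + 1 + 4.5 + 1 + 6 + 1.5 + 2 = 34.5 days.
Posterior: α' = 5 + 189 = 194, β' = 16 + 34.5 = 101/2.
Posterior mean = 194/(101/2) = 388/101; prior mean = 5/16 = 5/16. Difference = 388/101 − 5/16 = 5703/1616.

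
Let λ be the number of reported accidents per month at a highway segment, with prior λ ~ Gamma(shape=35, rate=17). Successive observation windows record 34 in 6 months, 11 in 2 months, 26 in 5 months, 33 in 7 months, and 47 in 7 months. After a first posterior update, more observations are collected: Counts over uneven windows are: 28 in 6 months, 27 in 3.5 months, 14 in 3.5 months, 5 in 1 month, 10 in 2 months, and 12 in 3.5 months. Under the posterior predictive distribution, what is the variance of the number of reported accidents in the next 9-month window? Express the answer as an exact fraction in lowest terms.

736020/16129

Total count: 34 + 11 + 26 + 33 + 47 = 151.
Total exposure: 6 + 2 + 5 + 7 + 7 = 27 months.
After the first batch: Gamma(35 + 151, 17 + 27) = Gamma(186, 44).
Total count: 28 + 27 + 14 + 5 + 10 + 12 = 96.
Total exposure: 6 + 3.5 + 3.5 + 1 + 2 + 3.5 = 19.5 months.
After the second batch: Gamma(186 + 96, 44 + 19.5) = Gamma(282, 127/2).
The posterior predictive for a window of length T is Negative Binomial with variance T·α'·(β'+T)/β'² = 9·282·(145/2)/(16129/4) = 736020/16129.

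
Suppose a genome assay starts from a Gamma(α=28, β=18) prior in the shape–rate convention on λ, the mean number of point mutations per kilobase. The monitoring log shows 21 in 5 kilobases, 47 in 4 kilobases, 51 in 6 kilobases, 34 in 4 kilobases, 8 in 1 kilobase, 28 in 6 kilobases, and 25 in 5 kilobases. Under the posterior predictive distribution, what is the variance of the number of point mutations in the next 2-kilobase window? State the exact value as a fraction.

24684/2401

Total count: 21 + 47 + 51 + 34 + 8 + 28 + 25 = 214.
Total exposure: 5 + 4 + 6 + 4 + 1 + 6 + 5 = 31 kilobases.
By Gamma–Poisson conjugacy, the posterior is Gamma(α + Σx, β + Σt) = Gamma(28 + 214, 18 + 31) = Gamma(242, 49).
The posterior predictive for a window of length T is Negative Binomial with variance T·α'·(β'+T)/β'² = 2·242·51/2401 = 24684/2401.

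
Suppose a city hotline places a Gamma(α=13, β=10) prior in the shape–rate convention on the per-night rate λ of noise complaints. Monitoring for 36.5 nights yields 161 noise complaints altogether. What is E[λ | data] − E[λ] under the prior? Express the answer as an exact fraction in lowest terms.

757/310

Total count 161 over total exposure 36.5 nights.
The Gamma prior is conjugate for the Poisson rate, so λ | data ~ Gamma(13+161, 10+36.5) = Gamma(174, 93/2).
Posterior mean = 174/(93/2) = 116/31; prior mean = 13/10 = 13/10. Difference = 116/31 − 13/10 = 757/310.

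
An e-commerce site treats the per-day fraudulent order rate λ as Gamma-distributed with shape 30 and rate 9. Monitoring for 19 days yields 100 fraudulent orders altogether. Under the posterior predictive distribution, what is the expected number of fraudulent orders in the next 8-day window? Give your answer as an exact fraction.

260/7

Total count 100 over total exposure 19 days.
The Gamma prior is conjugate for the Poisson rate, so λ | data ~ Gamma(30+100, 9+19) = Gamma(130, 28).
Predictive mean over an 8-day window = T·E[λ|data] = 8·130/28 = 260/7.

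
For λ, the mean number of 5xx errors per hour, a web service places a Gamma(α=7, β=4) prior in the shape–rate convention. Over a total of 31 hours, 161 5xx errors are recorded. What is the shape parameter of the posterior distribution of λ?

Total count 161 over total exposure 31 hours.
Conjugate update: add total count to the shape and total exposure to the rate, giving Gamma(168, 35).

168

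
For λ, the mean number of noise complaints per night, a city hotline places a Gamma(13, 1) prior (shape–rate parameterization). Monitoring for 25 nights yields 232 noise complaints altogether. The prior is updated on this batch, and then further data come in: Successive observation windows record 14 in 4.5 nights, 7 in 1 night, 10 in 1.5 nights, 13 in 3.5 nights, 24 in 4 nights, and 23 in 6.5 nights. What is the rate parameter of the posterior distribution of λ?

47

Total count 232 over total exposure 25 nights.
After the first batch: Gamma(13 + 232, 1 + 25) = Gamma(245, 26).
Total count: 14 + 7 + 10 + 13 + 24 + 23 = 91.
Total exposure: 4.5 + 1 + 1.5 + 3.5 + 4 + 6.5 = 21 nights.
After the second batch: Gamma(245 + 91, 26 + 21) = Gamma(336, 47).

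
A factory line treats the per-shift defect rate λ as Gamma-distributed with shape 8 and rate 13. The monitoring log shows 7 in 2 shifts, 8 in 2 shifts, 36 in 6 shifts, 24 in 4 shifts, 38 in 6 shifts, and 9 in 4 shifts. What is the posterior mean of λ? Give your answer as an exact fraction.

Total count: 7 + 8 + 36 + 24 + 38 + 9 = 122.
Total exposure: 2 + 2 + 6 + 4 + 6 + 4 = 24 shifts.
The Gamma prior is conjugate for the Poisson rate, so λ | data ~ Gamma(8+122, 13+24) = Gamma(130, 37).
Posterior mean = α'/β' = 130/37.

130/37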